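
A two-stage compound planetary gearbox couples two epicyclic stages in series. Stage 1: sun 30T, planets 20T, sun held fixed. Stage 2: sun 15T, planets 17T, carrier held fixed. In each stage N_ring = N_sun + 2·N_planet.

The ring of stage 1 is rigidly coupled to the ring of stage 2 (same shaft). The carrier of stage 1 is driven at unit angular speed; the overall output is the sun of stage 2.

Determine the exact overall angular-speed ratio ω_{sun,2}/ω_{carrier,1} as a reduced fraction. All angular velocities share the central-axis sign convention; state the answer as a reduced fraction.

-14/3

Stage 1: N_ring = 30 + 2·20 = 70
Stage 1: 30(ω_s−ω_c) = −70(ω_r−ω_c),  ω_s=0, ω_c=1
Stage 1: ω_r = 1 − (30/70)(0−1) = 10/7
  ⇒ ω_r¹/ω_c¹ = 10/7
Stage 2: N_ring = 15 + 2·17 = 49
Stage 2: 15(ω_s−ω_c) = −49(ω_r−ω_c),  ω_c=0, ω_r=1
Stage 2: ω_s = 0 − (49/15)(1−0) = -49/15
  ⇒ ω_s²/ω_r² = -49/15
Coupling ω_r² = ω_r¹ ⇒ overall = 10/7 × -49/15 = -14/3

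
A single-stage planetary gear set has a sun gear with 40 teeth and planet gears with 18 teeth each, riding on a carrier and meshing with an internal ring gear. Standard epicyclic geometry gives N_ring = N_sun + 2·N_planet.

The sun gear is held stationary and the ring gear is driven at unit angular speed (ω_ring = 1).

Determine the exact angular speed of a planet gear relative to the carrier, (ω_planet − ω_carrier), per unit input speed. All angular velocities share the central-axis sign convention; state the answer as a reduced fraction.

380/261

N_ring = 40 + 2·18 = 76
40(ω_s−ω_c) = −76(ω_r−ω_c),  ω_s=0, ω_r=1
40(0−ω_c) = −76(1−ω_c)  ⇒  116ω_c = 76  ⇒  ω_c = 19/29
sun–planet: 40·(0−19/29) = −18·(ω_p−ω_c)  ⇒  ω_p−ω_c = −(40/18)·(-19/29) = 380/261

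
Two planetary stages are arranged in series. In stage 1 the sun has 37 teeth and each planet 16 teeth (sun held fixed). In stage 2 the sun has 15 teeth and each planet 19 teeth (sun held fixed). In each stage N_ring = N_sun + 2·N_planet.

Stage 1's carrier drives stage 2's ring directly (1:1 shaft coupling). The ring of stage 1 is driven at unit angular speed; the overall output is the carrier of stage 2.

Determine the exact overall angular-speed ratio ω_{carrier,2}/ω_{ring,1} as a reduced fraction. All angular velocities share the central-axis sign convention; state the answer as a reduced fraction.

69/136

Stage 1: N_ring = 37 + 2·16 = 69
Stage 1: 37(ω_s−ω_c) = −69(ω_r−ω_c),  ω_s=0, ω_r=1
Stage 1: 37(0−ω_c) = −69(1−ω_c)  ⇒  106ω_c = 69  ⇒  ω_c = 69/106
  ⇒ ω_c¹/ω_r¹ = 69/106
Stage 2: N_ring = 15 + 2·19 = 53
Stage 2: 15(ω_s−ω_c) = −53(ω_r−ω_c),  ω_s=0, ω_r=1
Stage 2: 15(0−ω_c) = −53(1−ω_c)  ⇒  68ω_c = 53  ⇒  ω_c = 53/68
  ⇒ ω_c²/ω_r² = 53/68
Coupling ω_r² = ω_c¹ ⇒ overall = 69/106 × 53/68 = 69/136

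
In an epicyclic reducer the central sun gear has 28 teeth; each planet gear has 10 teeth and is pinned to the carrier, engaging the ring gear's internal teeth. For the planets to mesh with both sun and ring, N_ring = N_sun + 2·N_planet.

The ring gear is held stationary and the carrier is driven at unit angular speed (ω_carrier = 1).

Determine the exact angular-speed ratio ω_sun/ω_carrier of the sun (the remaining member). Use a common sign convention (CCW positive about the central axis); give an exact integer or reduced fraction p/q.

19/7

N_ring = 28 + 2·10 = 48
28(ω_s−ω_c) = −48(ω_r−ω_c),  ω_r=0, ω_c=1
ω_s = 1 − (48/28)(0−1) = 19/7
ω_s/ω_c = 19/7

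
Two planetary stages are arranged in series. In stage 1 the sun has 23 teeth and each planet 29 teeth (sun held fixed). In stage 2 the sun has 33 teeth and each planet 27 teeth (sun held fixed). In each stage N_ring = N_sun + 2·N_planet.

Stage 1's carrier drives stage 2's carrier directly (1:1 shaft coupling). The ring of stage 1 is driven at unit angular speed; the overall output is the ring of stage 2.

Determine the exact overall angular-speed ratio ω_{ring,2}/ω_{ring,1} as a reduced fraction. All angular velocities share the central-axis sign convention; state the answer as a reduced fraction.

Stage 1: N_ring = 23 + 2·29 = 81
Stage 1: 23(ω_s−ω_c) = −81(ω_r−ω_c),  ω_s=0, ω_r=1
Stage 1: 23(0−ω_c) = −81(1−ω_c)  ⇒  104ω_c = 81  ⇒  ω_c = 81/104
  ⇒ ω_c¹/ω_r¹ = 81/104
Stage 2: N_ring = 33 + 2·27 = 87
Stage 2: 33(ω_s−ω_c) = −87(ω_r−ω_c),  ω_s=0, ω_c=1
Stage 2: ω_r = 1 − (33/87)(0−1) = 40/29
  ⇒ ω_r²/ω_c² = 40/29
Coupling ω_c² = ω_c¹ ⇒ overall = 81/104 × 40/29 = 405/377

405/377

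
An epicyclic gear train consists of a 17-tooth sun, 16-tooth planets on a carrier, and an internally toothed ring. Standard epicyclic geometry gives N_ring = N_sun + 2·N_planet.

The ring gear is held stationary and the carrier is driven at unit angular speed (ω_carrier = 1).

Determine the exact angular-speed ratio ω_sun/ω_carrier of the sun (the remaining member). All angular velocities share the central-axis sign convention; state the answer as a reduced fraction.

N_ring = 17 + 2·16 = 49
17(ω_s−ω_c) = −49(ω_r−ω_c),  ω_r=0, ω_c=1
ω_s = 1 − (49/17)(0−1) = 66/17
ω_s/ω_c = 66/17

66/17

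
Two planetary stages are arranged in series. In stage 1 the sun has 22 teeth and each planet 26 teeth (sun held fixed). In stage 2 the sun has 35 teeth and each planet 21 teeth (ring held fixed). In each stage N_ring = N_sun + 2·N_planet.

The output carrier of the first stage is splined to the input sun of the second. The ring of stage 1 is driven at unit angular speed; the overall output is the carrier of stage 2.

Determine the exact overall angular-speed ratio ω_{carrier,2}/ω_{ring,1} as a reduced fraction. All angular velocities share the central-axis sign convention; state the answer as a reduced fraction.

Stage 1: N_ring = 22 + 2·26 = 74
Stage 1: 22(ω_s−ω_c) = −74(ω_r−ω_c),  ω_s=0, ω_r=1
Stage 1: 22(0−ω_c) = −74(1−ω_c)  ⇒  96ω_c = 74  ⇒  ω_c = 37/48
  ⇒ ω_c¹/ω_r¹ = 37/48
Stage 2: N_ring = 35 + 2·21 = 77
Stage 2: 35(ω_s−ω_c) = −77(ω_r−ω_c),  ω_r=0, ω_s=1
Stage 2: 35(1−ω_c) = −77(0−ω_c)  ⇒  112ω_c = 35  ⇒  ω_c = 5/16
  ⇒ ω_c²/ω_s² = 5/16
Coupling ω_s² = ω_c¹ ⇒ overall = 37/48 × 5/16 = 185/768

185/768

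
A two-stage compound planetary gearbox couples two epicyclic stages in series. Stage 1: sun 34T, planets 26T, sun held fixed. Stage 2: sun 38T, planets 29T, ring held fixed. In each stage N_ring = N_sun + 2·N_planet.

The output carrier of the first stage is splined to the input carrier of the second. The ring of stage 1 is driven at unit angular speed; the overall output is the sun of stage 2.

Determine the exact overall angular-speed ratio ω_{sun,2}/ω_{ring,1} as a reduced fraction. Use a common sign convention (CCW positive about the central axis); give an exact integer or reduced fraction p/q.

Stage 1: N_ring = 34 + 2·26 = 86
Stage 1: 34(ω_s−ω_c) = −86(ω_r−ω_c),  ω_s=0, ω_r=1
Stage 1: 34(0−ω_c) = −86(1−ω_c)  ⇒  120ω_c = 86  ⇒  ω_c = 43/60
  ⇒ ω_c¹/ω_r¹ = 43/60
Stage 2: N_ring = 38 + 2·29 = 96
Stage 2: 38(ω_s−ω_c) = −96(ω_r−ω_c),  ω_r=0, ω_c=1
Stage 2: ω_s = 1 − (96/38)(0−1) = 67/19
  ⇒ ω_s²/ω_c² = 67/19
Coupling ω_c² = ω_c¹ ⇒ overall = 43/60 × 67/19 = 2881/1140

2881/1140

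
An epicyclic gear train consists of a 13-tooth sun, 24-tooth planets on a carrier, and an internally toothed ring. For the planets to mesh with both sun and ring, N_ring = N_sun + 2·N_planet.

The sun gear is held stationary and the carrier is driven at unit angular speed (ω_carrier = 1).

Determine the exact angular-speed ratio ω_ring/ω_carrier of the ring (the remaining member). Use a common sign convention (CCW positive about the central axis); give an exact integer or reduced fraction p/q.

N_ring = 13 + 2·24 = 61
13(ω_s−ω_c) = −61(ω_r−ω_c),  ω_s=0, ω_c=1
ω_r = 1 − (13/61)(0−1) = 74/61
ω_r/ω_c = 74/61

74/61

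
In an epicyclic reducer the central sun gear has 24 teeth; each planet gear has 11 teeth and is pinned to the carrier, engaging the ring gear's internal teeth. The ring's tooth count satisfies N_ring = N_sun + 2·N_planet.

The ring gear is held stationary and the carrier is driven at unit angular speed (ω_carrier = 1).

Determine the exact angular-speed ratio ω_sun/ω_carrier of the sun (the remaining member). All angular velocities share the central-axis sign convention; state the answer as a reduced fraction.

N_ring = 24 + 2·11 = 46
24(ω_s−ω_c) = −46(ω_r−ω_c),  ω_r=0, ω_c=1
ω_s = 1 − (46/24)(0−1) = 35/12
ω_s/ω_c = 35/12

35/12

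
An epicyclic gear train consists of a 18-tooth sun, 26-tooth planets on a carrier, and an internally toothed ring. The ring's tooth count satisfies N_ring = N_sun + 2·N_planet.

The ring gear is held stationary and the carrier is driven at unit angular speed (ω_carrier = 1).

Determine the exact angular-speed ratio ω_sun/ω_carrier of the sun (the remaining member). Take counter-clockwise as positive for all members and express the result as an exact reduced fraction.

44/9

N_ring = 18 + 2·26 = 70
18(ω_s−ω_c) = −70(ω_r−ω_c),  ω_r=0, ω_c=1
ω_s = 1 − (70/18)(0−1) = 44/9
ω_s/ω_c = 44/9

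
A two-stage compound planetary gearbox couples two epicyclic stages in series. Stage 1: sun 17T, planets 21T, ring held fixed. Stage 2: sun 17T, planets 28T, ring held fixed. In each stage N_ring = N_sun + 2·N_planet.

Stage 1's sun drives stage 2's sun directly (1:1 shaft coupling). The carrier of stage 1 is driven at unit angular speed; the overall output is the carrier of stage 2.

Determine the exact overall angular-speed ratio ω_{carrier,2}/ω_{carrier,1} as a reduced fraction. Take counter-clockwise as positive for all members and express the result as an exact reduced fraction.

38/45

Stage 1: N_ring = 17 + 2·21 = 59
Stage 1: 17(ω_s−ω_c) = −59(ω_r−ω_c),  ω_r=0, ω_c=1
Stage 1: ω_s = 1 − (59/17)(0−1) = 76/17
  ⇒ ω_s¹/ω_c¹ = 76/17
Stage 2: N_ring = 17 + 2·28 = 73
Stage 2: 17(ω_s−ω_c) = −73(ω_r−ω_c),  ω_r=0, ω_s=1
Stage 2: 17(1−ω_c) = −73(0−ω_c)  ⇒  90ω_c = 17  ⇒  ω_c = 17/90
  ⇒ ω_c²/ω_s² = 17/90
Coupling ω_s² = ω_s¹ ⇒ overall = 76/17 × 17/90 = 38/45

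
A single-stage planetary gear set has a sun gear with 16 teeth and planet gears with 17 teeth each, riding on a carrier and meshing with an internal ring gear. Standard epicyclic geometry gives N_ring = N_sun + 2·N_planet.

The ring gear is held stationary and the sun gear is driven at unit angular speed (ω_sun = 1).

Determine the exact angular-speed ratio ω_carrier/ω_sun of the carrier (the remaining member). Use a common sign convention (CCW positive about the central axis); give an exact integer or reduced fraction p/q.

8/33

N_ring = 16 + 2·17 = 50
16(ω_s−ω_c) = −50(ω_r−ω_c),  ω_r=0, ω_s=1
16(1−ω_c) = −50(0−ω_c)  ⇒  66ω_c = 16  ⇒  ω_c = 8/33
ω_c/ω_s = 8/33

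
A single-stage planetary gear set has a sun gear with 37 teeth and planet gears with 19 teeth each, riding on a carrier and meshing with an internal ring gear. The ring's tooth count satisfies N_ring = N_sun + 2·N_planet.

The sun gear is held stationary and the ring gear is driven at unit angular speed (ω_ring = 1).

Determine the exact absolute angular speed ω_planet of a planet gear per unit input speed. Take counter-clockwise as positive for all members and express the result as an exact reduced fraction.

N_ring = 37 + 2·19 = 75
37(ω_s−ω_c) = −75(ω_r−ω_c),  ω_s=0, ω_r=1
37(0−ω_c) = −75(1−ω_c)  ⇒  112ω_c = 75  ⇒  ω_c = 75/112
sun–planet: 37·(0−75/112) = −19·(ω_p−ω_c)  ⇒  ω_p−ω_c = −(37/19)·(-75/112) = 2775/2128
ω_p = 75/112 + 2775/2128 = 75/38

75/38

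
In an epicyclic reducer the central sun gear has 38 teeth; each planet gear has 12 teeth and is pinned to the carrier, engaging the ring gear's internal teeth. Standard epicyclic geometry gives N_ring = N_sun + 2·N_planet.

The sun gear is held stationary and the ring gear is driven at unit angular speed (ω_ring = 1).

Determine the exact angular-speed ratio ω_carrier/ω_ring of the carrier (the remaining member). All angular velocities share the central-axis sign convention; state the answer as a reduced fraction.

31/50

N_ring = 38 + 2·12 = 62
38(ω_s−ω_c) = −62(ω_r−ω_c),  ω_s=0, ω_r=1
38(0−ω_c) = −62(1−ω_c)  ⇒  100ω_c = 62  ⇒  ω_c = 31/50
ω_c/ω_r = 31/50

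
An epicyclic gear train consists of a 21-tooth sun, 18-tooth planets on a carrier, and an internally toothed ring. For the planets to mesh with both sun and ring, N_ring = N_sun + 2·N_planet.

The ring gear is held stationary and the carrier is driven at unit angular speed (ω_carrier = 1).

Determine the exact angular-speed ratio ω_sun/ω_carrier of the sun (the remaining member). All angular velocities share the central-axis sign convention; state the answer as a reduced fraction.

N_ring = 21 + 2·18 = 57
21(ω_s−ω_c) = −57(ω_r−ω_c),  ω_r=0, ω_c=1
ω_s = 1 − (57/21)(0−1) = 26/7
ω_s/ω_c = 26/7

26/7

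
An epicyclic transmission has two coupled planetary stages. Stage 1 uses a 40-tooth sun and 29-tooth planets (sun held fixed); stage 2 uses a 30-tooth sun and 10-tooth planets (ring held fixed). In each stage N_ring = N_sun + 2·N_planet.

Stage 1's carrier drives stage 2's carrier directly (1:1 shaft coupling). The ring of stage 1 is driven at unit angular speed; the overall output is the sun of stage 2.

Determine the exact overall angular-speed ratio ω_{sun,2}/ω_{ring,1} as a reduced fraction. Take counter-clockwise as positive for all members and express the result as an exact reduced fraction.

Stage 1: N_ring = 40 + 2·29 = 98
Stage 1: 40(ω_s−ω_c) = −98(ω_r−ω_c),  ω_s=0, ω_r=1
Stage 1: 40(0−ω_c) = −98(1−ω_c)  ⇒  138ω_c = 98  ⇒  ω_c = 49/69
  ⇒ ω_c¹/ω_r¹ = 49/69
Stage 2: N_ring = 30 + 2·10 = 50
Stage 2: 30(ω_s−ω_c) = −50(ω_r−ω_c),  ω_r=0, ω_c=1
Stage 2: ω_s = 1 − (50/30)(0−1) = 8/3
  ⇒ ω_s²/ω_c² = 8/3
Coupling ω_c² = ω_c¹ ⇒ overall = 49/69 × 8/3 = 392/207

392/207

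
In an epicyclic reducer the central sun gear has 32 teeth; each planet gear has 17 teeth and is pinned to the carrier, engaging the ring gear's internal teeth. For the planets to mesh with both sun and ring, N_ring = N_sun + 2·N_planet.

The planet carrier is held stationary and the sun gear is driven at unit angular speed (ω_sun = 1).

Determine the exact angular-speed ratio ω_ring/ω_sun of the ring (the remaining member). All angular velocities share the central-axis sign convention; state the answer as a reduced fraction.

N_ring = 32 + 2·17 = 66
32(ω_s−ω_c) = −66(ω_r−ω_c),  ω_c=0, ω_s=1
ω_r = 0 − (32/66)(1−0) = -16/33
ω_r/ω_s = -16/33

-16/33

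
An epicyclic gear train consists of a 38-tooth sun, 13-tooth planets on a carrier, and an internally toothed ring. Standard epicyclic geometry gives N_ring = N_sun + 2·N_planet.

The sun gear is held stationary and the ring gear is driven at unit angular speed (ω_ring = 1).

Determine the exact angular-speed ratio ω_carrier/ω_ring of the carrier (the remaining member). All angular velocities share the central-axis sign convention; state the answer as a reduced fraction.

32/51

N_ring = 38 + 2·13 = 64
38(ω_s−ω_c) = −64(ω_r−ω_c),  ω_s=0, ω_r=1
38(0−ω_c) = −64(1−ω_c)  ⇒  102ω_c = 64  ⇒  ω_c = 32/51
ω_c/ω_r = 32/51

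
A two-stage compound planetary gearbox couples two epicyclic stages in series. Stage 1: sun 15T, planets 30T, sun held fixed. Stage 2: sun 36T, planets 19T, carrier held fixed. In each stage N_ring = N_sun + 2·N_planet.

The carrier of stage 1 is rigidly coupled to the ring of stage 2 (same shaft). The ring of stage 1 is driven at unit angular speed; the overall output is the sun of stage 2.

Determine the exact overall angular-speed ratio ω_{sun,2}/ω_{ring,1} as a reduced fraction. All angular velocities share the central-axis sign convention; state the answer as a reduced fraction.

Stage 1: N_ring = 15 + 2·30 = 75
Stage 1: 15(ω_s−ω_c) = −75(ω_r−ω_c),  ω_s=0, ω_r=1
Stage 1: 15(0−ω_c) = −75(1−ω_c)  ⇒  90ω_c = 75  ⇒  ω_c = 5/6
  ⇒ ω_c¹/ω_r¹ = 5/6
Stage 2: N_ring = 36 + 2·19 = 74
Stage 2: 36(ω_s−ω_c) = −74(ω_r−ω_c),  ω_c=0, ω_r=1
Stage 2: ω_s = 0 − (74/36)(1−0) = -37/18
  ⇒ ω_s²/ω_r² = -37/18
Coupling ω_r² = ω_c¹ ⇒ overall = 5/6 × -37/18 = -185/108

-185/108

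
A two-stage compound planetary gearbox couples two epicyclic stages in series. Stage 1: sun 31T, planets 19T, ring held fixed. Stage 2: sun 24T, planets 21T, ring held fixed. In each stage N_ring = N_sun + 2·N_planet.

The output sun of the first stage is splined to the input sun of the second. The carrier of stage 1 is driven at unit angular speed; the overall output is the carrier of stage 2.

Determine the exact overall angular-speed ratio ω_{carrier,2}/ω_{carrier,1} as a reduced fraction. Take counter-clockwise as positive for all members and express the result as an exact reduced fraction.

80/93

Stage 1: N_ring = 31 + 2·19 = 69
Stage 1: 31(ω_s−ω_c) = −69(ω_r−ω_c),  ω_r=0, ω_c=1
Stage 1: ω_s = 1 − (69/31)(0−1) = 100/31
  ⇒ ω_s¹/ω_c¹ = 100/31
Stage 2: N_ring = 24 + 2·21 = 66
Stage 2: 24(ω_s−ω_c) = −66(ω_r−ω_c),  ω_r=0, ω_s=1
Stage 2: 24(1−ω_c) = −66(0−ω_c)  ⇒  90ω_c = 24  ⇒  ω_c = 4/15
  ⇒ ω_c²/ω_s² = 4/15
Coupling ω_s² = ω_s¹ ⇒ overall = 100/31 × 4/15 = 80/93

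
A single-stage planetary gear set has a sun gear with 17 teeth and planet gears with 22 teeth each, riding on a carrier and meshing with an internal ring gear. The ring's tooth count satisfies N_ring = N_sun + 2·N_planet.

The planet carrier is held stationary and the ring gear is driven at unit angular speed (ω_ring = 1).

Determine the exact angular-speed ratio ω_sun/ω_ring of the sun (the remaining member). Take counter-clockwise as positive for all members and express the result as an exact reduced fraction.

-61/17

N_ring = 17 + 2·22 = 61
17(ω_s−ω_c) = −61(ω_r−ω_c),  ω_c=0, ω_r=1
ω_s = 0 − (61/17)(1−0) = -61/17
ω_s/ω_r = -61/17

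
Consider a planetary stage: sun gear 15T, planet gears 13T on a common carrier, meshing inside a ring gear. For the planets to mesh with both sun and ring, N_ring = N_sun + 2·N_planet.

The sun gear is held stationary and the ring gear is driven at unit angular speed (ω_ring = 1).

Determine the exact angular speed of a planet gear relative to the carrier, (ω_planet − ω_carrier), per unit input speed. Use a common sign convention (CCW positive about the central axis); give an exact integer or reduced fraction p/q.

615/728

N_ring = 15 + 2·13 = 41
15(ω_s−ω_c) = −41(ω_r−ω_c),  ω_s=0, ω_r=1
15(0−ω_c) = −41(1−ω_c)  ⇒  56ω_c = 41  ⇒  ω_c = 41/56
sun–planet: 15·(0−41/56) = −13·(ω_p−ω_c)  ⇒  ω_p−ω_c = −(15/13)·(-41/56) = 615/728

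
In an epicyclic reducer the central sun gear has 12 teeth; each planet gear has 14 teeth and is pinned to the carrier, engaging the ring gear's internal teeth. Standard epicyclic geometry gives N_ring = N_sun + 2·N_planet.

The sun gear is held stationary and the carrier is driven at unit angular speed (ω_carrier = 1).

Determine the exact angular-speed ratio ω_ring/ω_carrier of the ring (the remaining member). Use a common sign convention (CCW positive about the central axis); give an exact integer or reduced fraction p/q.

N_ring = 12 + 2·14 = 40
12(ω_s−ω_c) = −40(ω_r−ω_c),  ω_s=0, ω_c=1
ω_r = 1 − (12/40)(0−1) = 13/10
ω_r/ω_c = 13/10

13/10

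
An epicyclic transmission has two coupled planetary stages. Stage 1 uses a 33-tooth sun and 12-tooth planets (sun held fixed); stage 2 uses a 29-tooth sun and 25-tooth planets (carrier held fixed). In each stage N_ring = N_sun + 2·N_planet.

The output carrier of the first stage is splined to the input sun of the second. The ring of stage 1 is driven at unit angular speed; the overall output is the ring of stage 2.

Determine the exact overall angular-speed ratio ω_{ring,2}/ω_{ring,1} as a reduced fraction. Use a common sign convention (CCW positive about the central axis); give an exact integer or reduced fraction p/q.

-551/2370

Stage 1: N_ring = 33 + 2·12 = 57
Stage 1: 33(ω_s−ω_c) = −57(ω_r−ω_c),  ω_s=0, ω_r=1
Stage 1: 33(0−ω_c) = −57(1−ω_c)  ⇒  90ω_c = 57  ⇒  ω_c = 19/30
  ⇒ ω_c¹/ω_r¹ = 19/30
Stage 2: N_ring = 29 + 2·25 = 79
Stage 2: 29(ω_s−ω_c) = −79(ω_r−ω_c),  ω_c=0, ω_s=1
Stage 2: ω_r = 0 − (29/79)(1−0) = -29/79
  ⇒ ω_r²/ω_s² = -29/79
Coupling ω_s² = ω_c¹ ⇒ overall = 19/30 × -29/79 = -551/2370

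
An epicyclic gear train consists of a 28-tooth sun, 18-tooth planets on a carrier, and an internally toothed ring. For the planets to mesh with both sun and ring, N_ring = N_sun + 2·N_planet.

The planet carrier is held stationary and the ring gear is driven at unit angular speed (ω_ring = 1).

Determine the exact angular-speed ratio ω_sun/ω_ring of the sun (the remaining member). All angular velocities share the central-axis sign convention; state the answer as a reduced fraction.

-16/7

N_ring = 28 + 2·18 = 64
28(ω_s−ω_c) = −64(ω_r−ω_c),  ω_c=0, ω_r=1
ω_s = 0 − (64/28)(1−0) = -16/7
ω_s/ω_r = -16/7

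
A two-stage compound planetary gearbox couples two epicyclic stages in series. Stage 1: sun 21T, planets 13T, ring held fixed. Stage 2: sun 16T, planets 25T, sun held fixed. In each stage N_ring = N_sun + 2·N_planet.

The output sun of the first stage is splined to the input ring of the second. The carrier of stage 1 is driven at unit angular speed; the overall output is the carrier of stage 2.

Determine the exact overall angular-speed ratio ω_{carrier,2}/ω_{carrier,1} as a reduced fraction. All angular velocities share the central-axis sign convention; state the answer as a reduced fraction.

748/287

Stage 1: N_ring = 21 + 2·13 = 47
Stage 1: 21(ω_s−ω_c) = −47(ω_r−ω_c),  ω_r=0, ω_c=1
Stage 1: ω_s = 1 − (47/21)(0−1) = 68/21
  ⇒ ω_s¹/ω_c¹ = 68/21
Stage 2: N_ring = 16 + 2·25 = 66
Stage 2: 16(ω_s−ω_c) = −66(ω_r−ω_c),  ω_s=0, ω_r=1
Stage 2: 16(0−ω_c) = −66(1−ω_c)  ⇒  82ω_c = 66  ⇒  ω_c = 33/41
  ⇒ ω_c²/ω_r² = 33/41
Coupling ω_r² = ω_s¹ ⇒ overall = 68/21 × 33/41 = 748/287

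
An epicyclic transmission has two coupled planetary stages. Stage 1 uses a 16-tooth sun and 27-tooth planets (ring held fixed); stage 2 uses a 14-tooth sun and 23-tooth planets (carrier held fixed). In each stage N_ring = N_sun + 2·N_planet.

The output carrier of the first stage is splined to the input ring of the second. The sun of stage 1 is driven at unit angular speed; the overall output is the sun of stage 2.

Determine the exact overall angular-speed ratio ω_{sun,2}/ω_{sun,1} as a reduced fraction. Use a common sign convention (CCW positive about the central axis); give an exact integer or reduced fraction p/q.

Stage 1: N_ring = 16 + 2·27 = 70
Stage 1: 16(ω_s−ω_c) = −70(ω_r−ω_c),  ω_r=0, ω_s=1
Stage 1: 16(1−ω_c) = −70(0−ω_c)  ⇒  86ω_c = 16  ⇒  ω_c = 8/43
  ⇒ ω_c¹/ω_s¹ = 8/43
Stage 2: N_ring = 14 + 2·23 = 60
Stage 2: 14(ω_s−ω_c) = −60(ω_r−ω_c),  ω_c=0, ω_r=1
Stage 2: ω_s = 0 − (60/14)(1−0) = -30/7
  ⇒ ω_s²/ω_r² = -30/7
Coupling ω_r² = ω_c¹ ⇒ overall = 8/43 × -30/7 = -240/301

-240/301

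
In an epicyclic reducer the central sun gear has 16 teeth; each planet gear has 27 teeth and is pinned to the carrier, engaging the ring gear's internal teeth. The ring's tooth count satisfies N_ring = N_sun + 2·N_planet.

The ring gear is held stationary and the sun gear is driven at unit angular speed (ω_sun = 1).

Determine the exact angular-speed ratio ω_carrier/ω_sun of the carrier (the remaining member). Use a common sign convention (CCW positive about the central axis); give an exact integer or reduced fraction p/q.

8/43

N_ring = 16 + 2·27 = 70
16(ω_s−ω_c) = −70(ω_r−ω_c),  ω_r=0, ω_s=1
16(1−ω_c) = −70(0−ω_c)  ⇒  86ω_c = 16  ⇒  ω_c = 8/43
ω_c/ω_s = 8/43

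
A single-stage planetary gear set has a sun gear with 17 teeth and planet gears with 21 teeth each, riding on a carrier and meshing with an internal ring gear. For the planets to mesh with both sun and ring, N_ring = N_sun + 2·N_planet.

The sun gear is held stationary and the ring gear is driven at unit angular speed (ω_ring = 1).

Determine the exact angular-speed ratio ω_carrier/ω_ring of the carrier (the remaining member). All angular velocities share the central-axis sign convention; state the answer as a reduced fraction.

59/76

N_ring = 17 + 2·21 = 59
17(ω_s−ω_c) = −59(ω_r−ω_c),  ω_s=0, ω_r=1
17(0−ω_c) = −59(1−ω_c)  ⇒  76ω_c = 59  ⇒  ω_c = 59/76
ω_c/ω_r = 59/76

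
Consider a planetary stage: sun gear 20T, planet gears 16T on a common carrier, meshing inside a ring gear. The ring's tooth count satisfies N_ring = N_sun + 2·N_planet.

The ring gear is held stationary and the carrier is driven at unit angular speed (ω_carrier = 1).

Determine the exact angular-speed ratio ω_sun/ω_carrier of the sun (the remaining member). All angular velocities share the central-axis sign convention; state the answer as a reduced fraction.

18/5

N_ring = 20 + 2·16 = 52
20(ω_s−ω_c) = −52(ω_r−ω_c),  ω_r=0, ω_c=1
ω_s = 1 − (52/20)(0−1) = 18/5
ω_s/ω_c = 18/5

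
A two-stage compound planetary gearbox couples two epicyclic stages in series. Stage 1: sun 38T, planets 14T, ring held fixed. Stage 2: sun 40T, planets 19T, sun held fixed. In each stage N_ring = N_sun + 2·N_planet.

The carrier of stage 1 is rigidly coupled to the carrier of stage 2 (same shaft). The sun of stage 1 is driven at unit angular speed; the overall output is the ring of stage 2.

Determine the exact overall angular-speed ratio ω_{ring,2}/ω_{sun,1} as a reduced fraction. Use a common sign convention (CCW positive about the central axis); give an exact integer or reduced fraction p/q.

1121/2028

Stage 1: N_ring = 38 + 2·14 = 66
Stage 1: 38(ω_s−ω_c) = −66(ω_r−ω_c),  ω_r=0, ω_s=1
Stage 1: 38(1−ω_c) = −66(0−ω_c)  ⇒  104ω_c = 38  ⇒  ω_c = 19/52
  ⇒ ω_c¹/ω_s¹ = 19/52
Stage 2: N_ring = 40 + 2·19 = 78
Stage 2: 40(ω_s−ω_c) = −78(ω_r−ω_c),  ω_s=0, ω_c=1
Stage 2: ω_r = 1 − (40/78)(0−1) = 59/39
  ⇒ ω_r²/ω_c² = 59/39
Coupling ω_c² = ω_c¹ ⇒ overall = 19/52 × 59/39 = 1121/2028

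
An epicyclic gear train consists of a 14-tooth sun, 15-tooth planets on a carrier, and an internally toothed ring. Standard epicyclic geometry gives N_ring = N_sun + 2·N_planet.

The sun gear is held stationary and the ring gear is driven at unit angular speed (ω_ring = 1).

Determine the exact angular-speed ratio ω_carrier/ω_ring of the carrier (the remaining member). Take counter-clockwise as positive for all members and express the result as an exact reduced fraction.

22/29

N_ring = 14 + 2·15 = 44
14(ω_s−ω_c) = −44(ω_r−ω_c),  ω_s=0, ω_r=1
14(0−ω_c) = −44(1−ω_c)  ⇒  58ω_c = 44  ⇒  ω_c = 22/29
ω_c/ω_r = 22/29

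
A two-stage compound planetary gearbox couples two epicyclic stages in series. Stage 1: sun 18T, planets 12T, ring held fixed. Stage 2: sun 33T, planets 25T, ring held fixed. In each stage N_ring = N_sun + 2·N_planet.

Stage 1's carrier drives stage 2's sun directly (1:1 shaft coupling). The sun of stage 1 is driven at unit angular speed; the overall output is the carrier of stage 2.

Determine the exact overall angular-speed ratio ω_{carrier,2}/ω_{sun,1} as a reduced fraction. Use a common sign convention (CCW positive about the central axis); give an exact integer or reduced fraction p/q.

Stage 1: N_ring = 18 + 2·12 = 42
Stage 1: 18(ω_s−ω_c) = −42(ω_r−ω_c),  ω_r=0, ω_s=1
Stage 1: 18(1−ω_c) = −42(0−ω_c)  ⇒  60ω_c = 18  ⇒  ω_c = 3/10
  ⇒ ω_c¹/ω_s¹ = 3/10
Stage 2: N_ring = 33 + 2·25 = 83
Stage 2: 33(ω_s−ω_c) = −83(ω_r−ω_c),  ω_r=0, ω_s=1
Stage 2: 33(1−ω_c) = −83(0−ω_c)  ⇒  116ω_c = 33  ⇒  ω_c = 33/116
  ⇒ ω_c²/ω_s² = 33/116
Coupling ω_s² = ω_c¹ ⇒ overall = 3/10 × 33/116 = 99/1160

99/1160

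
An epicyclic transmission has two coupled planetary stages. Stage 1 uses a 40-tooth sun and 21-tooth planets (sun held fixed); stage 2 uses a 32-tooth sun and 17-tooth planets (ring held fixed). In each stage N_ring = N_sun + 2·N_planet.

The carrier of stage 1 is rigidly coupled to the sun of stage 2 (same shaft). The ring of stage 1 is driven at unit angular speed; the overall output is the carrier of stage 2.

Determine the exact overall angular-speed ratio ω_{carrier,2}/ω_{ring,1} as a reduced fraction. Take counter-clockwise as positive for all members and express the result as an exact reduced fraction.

Stage 1: N_ring = 40 + 2·21 = 82
Stage 1: 40(ω_s−ω_c) = −82(ω_r−ω_c),  ω_s=0, ω_r=1
Stage 1: 40(0−ω_c) = −82(1−ω_c)  ⇒  122ω_c = 82  ⇒  ω_c = 41/61
  ⇒ ω_c¹/ω_r¹ = 41/61
Stage 2: N_ring = 32 + 2·17 = 66
Stage 2: 32(ω_s−ω_c) = −66(ω_r−ω_c),  ω_r=0, ω_s=1
Stage 2: 32(1−ω_c) = −66(0−ω_c)  ⇒  98ω_c = 32  ⇒  ω_c = 16/49
  ⇒ ω_c²/ω_s² = 16/49
Coupling ω_s² = ω_c¹ ⇒ overall = 41/61 × 16/49 = 656/2989

656/2989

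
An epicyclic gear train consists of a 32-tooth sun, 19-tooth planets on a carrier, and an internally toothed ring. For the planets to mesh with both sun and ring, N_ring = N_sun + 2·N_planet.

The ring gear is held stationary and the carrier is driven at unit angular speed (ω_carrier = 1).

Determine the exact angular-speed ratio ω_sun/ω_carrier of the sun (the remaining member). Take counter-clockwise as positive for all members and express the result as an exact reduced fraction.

N_ring = 32 + 2·19 = 70
32(ω_s−ω_c) = −70(ω_r−ω_c),  ω_r=0, ω_c=1
ω_s = 1 − (70/32)(0−1) = 51/16
ω_s/ω_c = 51/16

51/16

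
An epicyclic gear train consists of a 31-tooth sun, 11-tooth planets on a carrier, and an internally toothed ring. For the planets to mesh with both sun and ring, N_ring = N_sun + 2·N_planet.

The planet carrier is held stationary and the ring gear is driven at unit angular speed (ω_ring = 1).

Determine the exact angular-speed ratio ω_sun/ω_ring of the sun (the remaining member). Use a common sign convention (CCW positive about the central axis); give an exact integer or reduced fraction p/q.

-53/31

N_ring = 31 + 2·11 = 53
31(ω_s−ω_c) = −53(ω_r−ω_c),  ω_c=0, ω_r=1
ω_s = 0 − (53/31)(1−0) = -53/31
ω_s/ω_r = -53/31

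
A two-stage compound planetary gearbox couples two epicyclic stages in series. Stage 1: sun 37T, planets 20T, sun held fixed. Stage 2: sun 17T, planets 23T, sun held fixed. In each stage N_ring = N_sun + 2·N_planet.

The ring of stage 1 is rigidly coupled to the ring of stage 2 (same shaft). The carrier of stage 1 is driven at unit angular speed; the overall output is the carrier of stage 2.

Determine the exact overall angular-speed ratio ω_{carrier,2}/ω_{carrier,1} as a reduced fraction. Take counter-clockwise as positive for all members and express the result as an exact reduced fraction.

513/440

Stage 1: N_ring = 37 + 2·20 = 77
Stage 1: 37(ω_s−ω_c) = −77(ω_r−ω_c),  ω_s=0, ω_c=1
Stage 1: ω_r = 1 − (37/77)(0−1) = 114/77
  ⇒ ω_r¹/ω_c¹ = 114/77
Stage 2: N_ring = 17 + 2·23 = 63
Stage 2: 17(ω_s−ω_c) = −63(ω_r−ω_c),  ω_s=0, ω_r=1
Stage 2: 17(0−ω_c) = −63(1−ω_c)  ⇒  80ω_c = 63  ⇒  ω_c = 63/80
  ⇒ ω_c²/ω_r² = 63/80
Coupling ω_r² = ω_r¹ ⇒ overall = 114/77 × 63/80 = 513/440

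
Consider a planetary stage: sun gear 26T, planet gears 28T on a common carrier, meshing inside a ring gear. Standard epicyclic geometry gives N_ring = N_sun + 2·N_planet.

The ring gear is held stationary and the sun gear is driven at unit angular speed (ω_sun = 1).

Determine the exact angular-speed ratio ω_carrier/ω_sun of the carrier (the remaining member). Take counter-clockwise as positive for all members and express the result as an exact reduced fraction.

N_ring = 26 + 2·28 = 82
26(ω_s−ω_c) = −82(ω_r−ω_c),  ω_r=0, ω_s=1
26(1−ω_c) = −82(0−ω_c)  ⇒  108ω_c = 26  ⇒  ω_c = 13/54
ω_c/ω_s = 13/54

13/54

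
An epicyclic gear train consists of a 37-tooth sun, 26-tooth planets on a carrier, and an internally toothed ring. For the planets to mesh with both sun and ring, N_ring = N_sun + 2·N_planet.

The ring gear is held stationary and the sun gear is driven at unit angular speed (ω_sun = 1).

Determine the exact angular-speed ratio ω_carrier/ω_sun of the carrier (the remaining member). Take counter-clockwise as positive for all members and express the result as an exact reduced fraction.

N_ring = 37 + 2·26 = 89
37(ω_s−ω_c) = −89(ω_r−ω_c),  ω_r=0, ω_s=1
37(1−ω_c) = −89(0−ω_c)  ⇒  126ω_c = 37  ⇒  ω_c = 37/126
ω_c/ω_s = 37/126

37/126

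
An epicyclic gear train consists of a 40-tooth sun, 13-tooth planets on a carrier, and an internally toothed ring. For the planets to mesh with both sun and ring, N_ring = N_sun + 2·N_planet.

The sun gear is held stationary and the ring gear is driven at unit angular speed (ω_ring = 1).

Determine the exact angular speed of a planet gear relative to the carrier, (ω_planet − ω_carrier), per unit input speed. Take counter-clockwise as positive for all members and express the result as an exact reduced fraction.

1320/689

N_ring = 40 + 2·13 = 66
40(ω_s−ω_c) = −66(ω_r−ω_c),  ω_s=0, ω_r=1
40(0−ω_c) = −66(1−ω_c)  ⇒  106ω_c = 66  ⇒  ω_c = 33/53
sun–planet: 40·(0−33/53) = −13·(ω_p−ω_c)  ⇒  ω_p−ω_c = −(40/13)·(-33/53) = 1320/689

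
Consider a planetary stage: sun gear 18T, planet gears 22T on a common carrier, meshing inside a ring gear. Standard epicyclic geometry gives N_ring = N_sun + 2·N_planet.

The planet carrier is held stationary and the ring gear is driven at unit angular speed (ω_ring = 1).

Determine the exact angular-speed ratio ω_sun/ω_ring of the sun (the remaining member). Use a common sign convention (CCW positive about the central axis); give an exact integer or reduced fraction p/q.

-31/9

N_ring = 18 + 2·22 = 62
18(ω_s−ω_c) = −62(ω_r−ω_c),  ω_c=0, ω_r=1
ω_s = 0 − (62/18)(1−0) = -31/9
ω_s/ω_r = -31/9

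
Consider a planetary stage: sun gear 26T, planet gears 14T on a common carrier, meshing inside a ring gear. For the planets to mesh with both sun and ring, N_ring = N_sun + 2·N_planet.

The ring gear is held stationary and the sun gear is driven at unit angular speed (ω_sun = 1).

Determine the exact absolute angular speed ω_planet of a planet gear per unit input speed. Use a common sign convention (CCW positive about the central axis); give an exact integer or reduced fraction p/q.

-13/14

N_ring = 26 + 2·14 = 54
26(ω_s−ω_c) = −54(ω_r−ω_c),  ω_r=0, ω_s=1
26(1−ω_c) = −54(0−ω_c)  ⇒  80ω_c = 26  ⇒  ω_c = 13/40
sun–planet: 26·(1−13/40) = −14·(ω_p−ω_c)  ⇒  ω_p−ω_c = −(26/14)·(27/40) = -351/280
ω_p = 13/40 − 351/280 = -13/14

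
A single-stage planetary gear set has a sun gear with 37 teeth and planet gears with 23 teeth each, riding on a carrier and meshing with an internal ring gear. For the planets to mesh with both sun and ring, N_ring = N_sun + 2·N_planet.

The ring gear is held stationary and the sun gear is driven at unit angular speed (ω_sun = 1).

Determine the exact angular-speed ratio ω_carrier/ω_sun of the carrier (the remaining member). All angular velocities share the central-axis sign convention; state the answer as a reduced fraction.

N_ring = 37 + 2·23 = 83
37(ω_s−ω_c) = −83(ω_r−ω_c),  ω_r=0, ω_s=1
37(1−ω_c) = −83(0−ω_c)  ⇒  120ω_c = 37  ⇒  ω_c = 37/120
ω_c/ω_s = 37/120

37/120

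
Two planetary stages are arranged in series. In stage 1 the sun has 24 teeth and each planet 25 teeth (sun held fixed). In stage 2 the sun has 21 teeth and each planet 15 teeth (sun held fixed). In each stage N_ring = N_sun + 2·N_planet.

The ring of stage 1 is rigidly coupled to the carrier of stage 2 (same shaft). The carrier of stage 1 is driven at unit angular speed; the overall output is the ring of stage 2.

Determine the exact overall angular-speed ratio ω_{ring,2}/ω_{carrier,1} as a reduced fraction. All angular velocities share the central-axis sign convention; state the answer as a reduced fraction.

1176/629

Stage 1: N_ring = 24 + 2·25 = 74
Stage 1: 24(ω_s−ω_c) = −74(ω_r−ω_c),  ω_s=0, ω_c=1
Stage 1: ω_r = 1 − (24/74)(0−1) = 49/37
  ⇒ ω_r¹/ω_c¹ = 49/37
Stage 2: N_ring = 21 + 2·15 = 51
Stage 2: 21(ω_s−ω_c) = −51(ω_r−ω_c),  ω_s=0, ω_c=1
Stage 2: ω_r = 1 − (21/51)(0−1) = 24/17
  ⇒ ω_r²/ω_c² = 24/17
Coupling ω_c² = ω_r¹ ⇒ overall = 49/37 × 24/17 = 1176/629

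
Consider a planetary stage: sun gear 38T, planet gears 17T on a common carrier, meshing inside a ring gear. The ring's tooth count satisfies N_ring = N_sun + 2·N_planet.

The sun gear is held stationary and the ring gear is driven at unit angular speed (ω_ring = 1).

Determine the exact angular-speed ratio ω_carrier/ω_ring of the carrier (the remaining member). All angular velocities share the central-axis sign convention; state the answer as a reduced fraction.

N_ring = 38 + 2·17 = 72
38(ω_s−ω_c) = −72(ω_r−ω_c),  ω_s=0, ω_r=1
38(0−ω_c) = −72(1−ω_c)  ⇒  110ω_c = 72  ⇒  ω_c = 36/55
ω_c/ω_r = 36/55

36/55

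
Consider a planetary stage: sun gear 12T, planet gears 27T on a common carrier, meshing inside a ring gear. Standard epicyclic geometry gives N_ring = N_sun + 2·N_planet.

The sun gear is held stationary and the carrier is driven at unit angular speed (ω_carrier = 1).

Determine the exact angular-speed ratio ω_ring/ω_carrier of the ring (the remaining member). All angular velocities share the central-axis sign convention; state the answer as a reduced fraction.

N_ring = 12 + 2·27 = 66
12(ω_s−ω_c) = −66(ω_r−ω_c),  ω_s=0, ω_c=1
ω_r = 1 − (12/66)(0−1) = 13/11
ω_r/ω_c = 13/11

13/11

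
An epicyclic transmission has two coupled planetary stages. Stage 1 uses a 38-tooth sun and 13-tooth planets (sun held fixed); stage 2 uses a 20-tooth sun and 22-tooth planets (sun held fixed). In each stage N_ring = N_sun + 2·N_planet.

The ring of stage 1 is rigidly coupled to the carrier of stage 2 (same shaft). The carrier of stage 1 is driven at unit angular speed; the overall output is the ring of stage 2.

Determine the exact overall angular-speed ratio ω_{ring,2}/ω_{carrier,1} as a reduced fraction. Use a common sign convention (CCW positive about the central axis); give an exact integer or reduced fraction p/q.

Stage 1: N_ring = 38 + 2·13 = 64
Stage 1: 38(ω_s−ω_c) = −64(ω_r−ω_c),  ω_s=0, ω_c=1
Stage 1: ω_r = 1 − (38/64)(0−1) = 51/32
  ⇒ ω_r¹/ω_c¹ = 51/32
Stage 2: N_ring = 20 + 2·22 = 64
Stage 2: 20(ω_s−ω_c) = −64(ω_r−ω_c),  ω_s=0, ω_c=1
Stage 2: ω_r = 1 − (20/64)(0−1) = 21/16
  ⇒ ω_r²/ω_c² = 21/16
Coupling ω_c² = ω_r¹ ⇒ overall = 51/32 × 21/16 = 1071/512

1071/512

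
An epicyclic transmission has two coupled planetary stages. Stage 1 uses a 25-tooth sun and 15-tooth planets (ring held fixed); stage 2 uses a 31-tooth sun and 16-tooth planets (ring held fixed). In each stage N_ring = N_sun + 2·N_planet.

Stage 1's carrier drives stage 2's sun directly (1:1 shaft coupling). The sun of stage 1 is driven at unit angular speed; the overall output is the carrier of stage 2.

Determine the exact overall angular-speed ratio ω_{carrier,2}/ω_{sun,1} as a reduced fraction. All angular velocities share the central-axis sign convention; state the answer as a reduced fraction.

155/1504

Stage 1: N_ring = 25 + 2·15 = 55
Stage 1: 25(ω_s−ω_c) = −55(ω_r−ω_c),  ω_r=0, ω_s=1
Stage 1: 25(1−ω_c) = −55(0−ω_c)  ⇒  80ω_c = 25  ⇒  ω_c = 5/16
  ⇒ ω_c¹/ω_s¹ = 5/16
Stage 2: N_ring = 31 + 2·16 = 63
Stage 2: 31(ω_s−ω_c) = −63(ω_r−ω_c),  ω_r=0, ω_s=1
Stage 2: 31(1−ω_c) = −63(0−ω_c)  ⇒  94ω_c = 31  ⇒  ω_c = 31/94
  ⇒ ω_c²/ω_s² = 31/94
Coupling ω_s² = ω_c¹ ⇒ overall = 5/16 × 31/94 = 155/1504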